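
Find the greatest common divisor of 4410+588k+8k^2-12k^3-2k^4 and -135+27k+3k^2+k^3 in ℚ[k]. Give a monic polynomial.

45+6k+k^2

Apply the Euclidean algorithm:
  -2k^4-12k^3+8k^2+588k+4410 = (-2k-6)(k^3+3k^2+27k-135) + (80k^2+480k+3600)
  k^3+3k^2+27k-135 = ((1/80)k-3/80)(80k^2+480k+3600) + (0)
Last nonzero remainder: 80k^2+480k+3600. Dividing through by 80 gives the monic gcd k^2+6k+45.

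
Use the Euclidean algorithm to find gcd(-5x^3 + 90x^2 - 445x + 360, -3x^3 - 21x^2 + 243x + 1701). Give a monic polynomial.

x - 9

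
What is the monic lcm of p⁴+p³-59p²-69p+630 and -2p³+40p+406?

p⁶+8p⁵-23p⁴-453p³-1564p²+2409p+18270

By polynomial division,
  p⁴+p³-59p²-69p+630 = (-(1/2)p-1/2)(-2p³+40p+406) + (-39p²+154p+833)
  -2p³+40p+406 = ((2/39)p+308/1521)(-39p²+154p+833) + (-(51566/1521)p+360962/1521)
  -39p²+154p+833 = ((59319/51566)p+180999/51566)(-(51566/1521)p+360962/1521) + (0)
Last nonzero remainder: -(51566/1521)p+360962/1521. Dividing through by -51566/1521 gives the monic gcd p-7.
Then lcm(f, g) = f·g / gcd(f, g); expanding and making the result monic gives the answer.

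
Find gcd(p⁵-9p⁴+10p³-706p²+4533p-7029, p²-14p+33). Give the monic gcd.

p²-14p+33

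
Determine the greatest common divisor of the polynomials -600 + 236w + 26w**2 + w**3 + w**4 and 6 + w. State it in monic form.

6 + w

Apply the Euclidean algorithm:
  w**4 + w**3 + 26w**2 + 236w - 600 = (w**3 - 5w**2 + 56w - 100)(w + 6) + (0)
The last nonzero remainder w + 6 is already monic.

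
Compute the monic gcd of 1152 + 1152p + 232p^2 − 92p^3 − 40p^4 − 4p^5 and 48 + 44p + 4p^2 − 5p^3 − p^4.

−24 − 10p + 3p^2 + p^3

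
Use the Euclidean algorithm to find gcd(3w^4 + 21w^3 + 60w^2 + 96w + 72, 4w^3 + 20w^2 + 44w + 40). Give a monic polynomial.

w + 2

Repeated division with remainder:
  3w^4 + 21w^3 + 60w^2 + 96w + 72 = ((3/4)w + 3/2)(4w^3 + 20w^2 + 44w + 40) + (-3w^2 + 12)
  4w^3 + 20w^2 + 44w + 40 = (-(4/3)w - 20/3)(-3w^2 + 12) + (60w + 120)
  -3w^2 + 12 = (-(1/20)w + 1/10)(60w + 120) + (0)
Last nonzero remainder: 60w + 120. Dividing through by 60 gives the monic gcd w + 2.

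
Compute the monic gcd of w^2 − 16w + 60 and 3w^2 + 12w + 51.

1

Repeated division with remainder:
  w^2 − 16w + 60 = (1/3)(3w^2 + 12w + 51) + (−20w + 43)
  3w^2 + 12w + 51 = (−(3/20)w − 369/400)(−20w + 43) + (36267/400)
  −20w + 43 = (−(8000/36267)w + 17200/36267)(36267/400) + (0)
The last nonzero remainder is the constant 36267/400, so the polynomials are coprime and gcd = 1.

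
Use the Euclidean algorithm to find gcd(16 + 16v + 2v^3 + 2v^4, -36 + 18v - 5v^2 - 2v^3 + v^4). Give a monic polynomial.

By polynomial division,
  2v^4 + 2v^3 + 16v + 16 = (2)(v^4 - 2v^3 - 5v^2 + 18v - 36) + (6v^3 + 10v^2 - 20v + 88)
  v^4 - 2v^3 - 5v^2 + 18v - 36 = ((1/6)v - 11/18)(6v^3 + 10v^2 - 20v + 88) + ((40/9)v^2 - (80/9)v + 160/9)
  6v^3 + 10v^2 - 20v + 88 = ((27/20)v + 99/20)((40/9)v^2 - (80/9)v + 160/9) + (0)
Last nonzero remainder: (40/9)v^2 - (80/9)v + 160/9. Dividing through by 40/9 gives the monic gcd v^2 - 2v + 4.

4 - 2v + v^2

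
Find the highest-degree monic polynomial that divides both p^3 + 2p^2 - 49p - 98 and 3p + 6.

By polynomial division,
  p^3 + 2p^2 - 49p - 98 = ((1/3)p^2 - 49/3)(3p + 6) + (0)
Last nonzero remainder: 3p + 6. Dividing through by 3 gives the monic gcd p + 2.

p + 2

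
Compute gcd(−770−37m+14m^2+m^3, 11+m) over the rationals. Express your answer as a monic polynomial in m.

Apply the Euclidean algorithm:
  m^3+14m^2−37m−770 = (m^2+3m−70)(m+11) + (0)
The last nonzero remainder m+11 is already monic.

11+m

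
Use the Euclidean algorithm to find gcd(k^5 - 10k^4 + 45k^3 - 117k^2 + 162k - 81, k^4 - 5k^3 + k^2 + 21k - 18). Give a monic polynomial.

By polynomial division,
  k^5 - 10k^4 + 45k^3 - 117k^2 + 162k - 81 = (k - 5)(k^4 - 5k^3 + k^2 + 21k - 18) + (19k^3 - 133k^2 + 285k - 171)
  k^4 - 5k^3 + k^2 + 21k - 18 = ((1/19)k + 2/19)(19k^3 - 133k^2 + 285k - 171) + (0)
Last nonzero remainder: 19k^3 - 133k^2 + 285k - 171. Dividing through by 19 gives the monic gcd k^3 - 7k^2 + 15k - 9.

k^3 - 7k^2 + 15k - 9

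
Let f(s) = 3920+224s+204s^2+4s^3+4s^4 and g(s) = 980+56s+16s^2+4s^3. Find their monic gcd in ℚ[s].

By polynomial division,
  4s^4+4s^3+204s^2+224s+3920 = (s-3)(4s^3+16s^2+56s+980) + (196s^2-588s+6860)
  4s^3+16s^2+56s+980 = ((1/49)s+1/7)(196s^2-588s+6860) + (0)
Last nonzero remainder: 196s^2-588s+6860. Dividing through by 196 gives the monic gcd s^2-3s+35.

35-3s+s^2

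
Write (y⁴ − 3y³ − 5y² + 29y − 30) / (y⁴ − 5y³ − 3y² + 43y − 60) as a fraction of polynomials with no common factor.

By polynomial division,
  y⁴ − 3y³ − 5y² + 29y − 30 = (y⁴ − 5y³ − 3y² + 43y − 60) + (2y³ − 2y² − 14y + 30)
  y⁴ − 5y³ − 3y² + 43y − 60 = ((1/2)y − 2)(2y³ − 2y² − 14y + 30) + (0)
Last nonzero remainder: 2y³ − 2y² − 14y + 30. Dividing through by 2 gives the monic gcd y³ − y² − 7y + 15.
Cancel y³ − y² − 7y + 15 from numerator and denominator to get the reduced form.

(y − 2)/(y − 4)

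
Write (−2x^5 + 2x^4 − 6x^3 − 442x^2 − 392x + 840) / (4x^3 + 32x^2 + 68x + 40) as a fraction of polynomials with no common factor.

(−x^3 + 8x^2 − 49x + 42)/(2x + 2)

Repeated division with remainder:
  −2x^5 + 2x^4 − 6x^3 − 442x^2 − 392x + 840 = (−(1/2)x^2 + (9/2)x − 29)(4x^3 + 32x^2 + 68x + 40) + (200x^2 + 1400x + 2000)
  4x^3 + 32x^2 + 68x + 40 = ((1/50)x + 1/50)(200x^2 + 1400x + 2000) + (0)
Last nonzero remainder: 200x^2 + 1400x + 2000. Dividing through by 200 gives the monic gcd x^2 + 7x + 10.
Cancel x^2 + 7x + 10 from numerator and denominator to get the reduced form.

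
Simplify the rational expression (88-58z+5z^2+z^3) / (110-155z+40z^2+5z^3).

By polynomial division,
  z^3+5z^2-58z+88 = (1/5)(5z^3+40z^2-155z+110) + (-3z^2-27z+66)
  5z^3+40z^2-155z+110 = (-(5/3)z+5/3)(-3z^2-27z+66) + (0)
Last nonzero remainder: -3z^2-27z+66. Dividing through by -3 gives the monic gcd z^2+9z-22.
Cancel z^2+9z-22 from numerator and denominator to get the reduced form.

(-4+z)/(-5+5z)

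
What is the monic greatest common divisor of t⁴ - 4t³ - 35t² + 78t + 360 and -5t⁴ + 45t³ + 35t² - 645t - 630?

t² - 3t - 18

Euclidean algorithm in ℚ[t]:
  t⁴ - 4t³ - 35t² + 78t + 360 = (-1/5)(-5t⁴ + 45t³ + 35t² - 645t - 630) + (5t³ - 28t² - 51t + 234)
  -5t⁴ + 45t³ + 35t² - 645t - 630 = (-t + 17/5)(5t³ - 28t² - 51t + 234) + ((396/5)t² - (1188/5)t - 7128/5)
  5t³ - 28t² - 51t + 234 = ((25/396)t - 65/396)((396/5)t² - (1188/5)t - 7128/5) + (0)
Last nonzero remainder: (396/5)t² - (1188/5)t - 7128/5. Dividing through by 396/5 gives the monic gcd t² - 3t - 18.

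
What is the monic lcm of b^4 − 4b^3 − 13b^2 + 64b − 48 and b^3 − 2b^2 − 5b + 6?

Repeated division with remainder:
  b^4 − 4b^3 − 13b^2 + 64b − 48 = (b − 2)(b^3 − 2b^2 − 5b + 6) + (−12b^2 + 48b − 36)
  b^3 − 2b^2 − 5b + 6 = (−(1/12)b − 1/6)(−12b^2 + 48b − 36) + (0)
Last nonzero remainder: −12b^2 + 48b − 36. Dividing through by −12 gives the monic gcd b^2 − 4b + 3.
Then lcm(f, g) = f·g / gcd(f, g); expanding and making the result monic gives the answer.

b^5 − 2b^4 − 21b^3 + 38b^2 + 80b − 96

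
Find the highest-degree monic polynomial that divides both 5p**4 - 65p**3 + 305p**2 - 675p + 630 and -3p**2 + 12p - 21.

Euclidean algorithm in ℚ[p]:
  5p**4 - 65p**3 + 305p**2 - 675p + 630 = (-(5/3)p**2 + 15p - 30)(-3p**2 + 12p - 21) + (0)
Last nonzero remainder: -3p**2 + 12p - 21. Dividing through by -3 gives the monic gcd p**2 - 4p + 7.

p**2 - 4p + 7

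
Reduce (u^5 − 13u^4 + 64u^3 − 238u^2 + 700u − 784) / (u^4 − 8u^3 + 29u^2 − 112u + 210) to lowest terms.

(u^3 − 13u^2 + 50u − 56)/(u^2 − 8u + 15)

Apply the Euclidean algorithm:
  u^5 − 13u^4 + 64u^3 − 238u^2 + 700u − 784 = (u − 5)(u^4 − 8u^3 + 29u^2 − 112u + 210) + (−5u^3 + 19u^2 − 70u + 266)
  u^4 − 8u^3 + 29u^2 − 112u + 210 = (−(1/5)u + 21/25)(−5u^3 + 19u^2 − 70u + 266) + (−(24/25)u^2 − 336/25)
  −5u^3 + 19u^2 − 70u + 266 = ((125/24)u − 475/24)(−(24/25)u^2 − 336/25) + (0)
Last nonzero remainder: −(24/25)u^2 − 336/25. Dividing through by −24/25 gives the monic gcd u^2 + 14.
Cancel u^2 + 14 from numerator and denominator to get the reduced form.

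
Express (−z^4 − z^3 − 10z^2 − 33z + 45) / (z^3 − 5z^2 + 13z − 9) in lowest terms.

By polynomial division,
  −z^4 − z^3 − 10z^2 − 33z + 45 = (−z − 6)(z^3 − 5z^2 + 13z − 9) + (−27z^2 + 36z − 9)
  z^3 − 5z^2 + 13z − 9 = (−(1/27)z + 11/81)(−27z^2 + 36z − 9) + ((70/9)z − 70/9)
  −27z^2 + 36z − 9 = (−(243/70)z + 81/70)((70/9)z − 70/9) + (0)
Last nonzero remainder: (70/9)z − 70/9. Dividing through by 70/9 gives the monic gcd z − 1.
Cancel z − 1 from numerator and denominator to get the reduced form.

(−z^3 − 2z^2 − 12z − 45)/(z^2 − 4z + 9)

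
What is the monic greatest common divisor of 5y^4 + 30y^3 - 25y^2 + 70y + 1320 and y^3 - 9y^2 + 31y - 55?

y^2 - 4y + 11

Apply the Euclidean algorithm:
  5y^4 + 30y^3 - 25y^2 + 70y + 1320 = (5y + 75)(y^3 - 9y^2 + 31y - 55) + (495y^2 - 1980y + 5445)
  y^3 - 9y^2 + 31y - 55 = ((1/495)y - 1/99)(495y^2 - 1980y + 5445) + (0)
Last nonzero remainder: 495y^2 - 1980y + 5445. Dividing through by 495 gives the monic gcd y^2 - 4y + 11.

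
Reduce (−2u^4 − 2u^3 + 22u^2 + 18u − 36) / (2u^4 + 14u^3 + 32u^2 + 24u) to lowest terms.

Euclidean algorithm in ℚ[u]:
  −2u^4 − 2u^3 + 22u^2 + 18u − 36 = (−1)(2u^4 + 14u^3 + 32u^2 + 24u) + (12u^3 + 54u^2 + 42u − 36)
  2u^4 + 14u^3 + 32u^2 + 24u = ((1/6)u + 5/12)(12u^3 + 54u^2 + 42u − 36) + ((5/2)u^2 + (25/2)u + 15)
  12u^3 + 54u^2 + 42u − 36 = ((24/5)u − 12/5)((5/2)u^2 + (25/2)u + 15) + (0)
Last nonzero remainder: (5/2)u^2 + (25/2)u + 15. Dividing through by 5/2 gives the monic gcd u^2 + 5u + 6.
Cancel u^2 + 5u + 6 from numerator and denominator to get the reduced form.

(−u^2 + 4u − 3)/(u^2 + 2u)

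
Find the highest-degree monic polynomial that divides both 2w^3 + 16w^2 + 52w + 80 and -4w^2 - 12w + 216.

Apply the Euclidean algorithm:
  2w^3 + 16w^2 + 52w + 80 = (-(1/2)w - 5/2)(-4w^2 - 12w + 216) + (130w + 620)
  -4w^2 - 12w + 216 = (-(2/65)w + 46/845)(130w + 620) + (30800/169)
  130w + 620 = ((2197/3080)w + 5239/1540)(30800/169) + (0)
The last nonzero remainder is the constant 30800/169, so the polynomials are coprime and gcd = 1.

1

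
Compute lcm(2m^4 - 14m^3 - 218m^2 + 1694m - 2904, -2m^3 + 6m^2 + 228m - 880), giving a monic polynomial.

Apply the Euclidean algorithm:
  2m^4 - 14m^3 - 218m^2 + 1694m - 2904 = (-m + 4)(-2m^3 + 6m^2 + 228m - 880) + (-14m^2 - 98m + 616)
  -2m^3 + 6m^2 + 228m - 880 = ((1/7)m - 10/7)(-14m^2 - 98m + 616) + (0)
Last nonzero remainder: -14m^2 - 98m + 616. Dividing through by -14 gives the monic gcd m^2 + 7m - 44.
Then lcm(f, g) = f·g / gcd(f, g); expanding and making the result monic gives the answer.

m^5 - 17m^4 - 39m^3 + 1937m^2 - 9922m + 14520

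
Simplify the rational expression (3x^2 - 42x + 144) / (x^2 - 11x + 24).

(3x - 18)/(x - 3)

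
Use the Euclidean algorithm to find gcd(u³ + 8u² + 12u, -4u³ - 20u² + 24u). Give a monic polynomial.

Euclidean algorithm in ℚ[u]:
  u³ + 8u² + 12u = (-1/4)(-4u³ - 20u² + 24u) + (3u² + 18u)
  -4u³ - 20u² + 24u = (-(4/3)u + 4/3)(3u² + 18u) + (0)
Last nonzero remainder: 3u² + 18u. Dividing through by 3 gives the monic gcd u² + 6u.

u² + 6u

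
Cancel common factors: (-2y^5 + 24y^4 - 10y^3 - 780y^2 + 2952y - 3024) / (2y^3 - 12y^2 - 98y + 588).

(-y^3 - y^2 + 24y - 36)/(y + 7)

Euclidean algorithm in ℚ[y]:
  -2y^5 + 24y^4 - 10y^3 - 780y^2 + 2952y - 3024 = (-y^2 + 6y - 18)(2y^3 - 12y^2 - 98y + 588) + (180y^2 - 2340y + 7560)
  2y^3 - 12y^2 - 98y + 588 = ((1/90)y + 7/90)(180y^2 - 2340y + 7560) + (0)
Last nonzero remainder: 180y^2 - 2340y + 7560. Dividing through by 180 gives the monic gcd y^2 - 13y + 42.
Cancel y^2 - 13y + 42 from numerator and denominator to get the reduced form.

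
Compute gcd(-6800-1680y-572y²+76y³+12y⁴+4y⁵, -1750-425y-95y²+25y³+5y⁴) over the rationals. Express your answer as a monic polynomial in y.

By polynomial division,
  4y⁵+12y⁴+76y³-572y²-1680y-6800 = ((4/5)y-8/5)(5y⁴+25y³-95y²-425y-1750) + (192y³-384y²-960y-9600)
  5y⁴+25y³-95y²-425y-1750 = ((5/192)y+35/192)(192y³-384y²-960y-9600) + (0)
Last nonzero remainder: 192y³-384y²-960y-9600. Dividing through by 192 gives the monic gcd y³-2y²-5y-50.

-50-5y-2y²+y³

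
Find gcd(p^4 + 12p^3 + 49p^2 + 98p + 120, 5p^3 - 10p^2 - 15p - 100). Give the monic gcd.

Repeated division with remainder:
  p^4 + 12p^3 + 49p^2 + 98p + 120 = ((1/5)p + 14/5)(5p^3 - 10p^2 - 15p - 100) + (80p^2 + 160p + 400)
  5p^3 - 10p^2 - 15p - 100 = ((1/16)p - 1/4)(80p^2 + 160p + 400) + (0)
Last nonzero remainder: 80p^2 + 160p + 400. Dividing through by 80 gives the monic gcd p^2 + 2p + 5.

p^2 + 2p + 5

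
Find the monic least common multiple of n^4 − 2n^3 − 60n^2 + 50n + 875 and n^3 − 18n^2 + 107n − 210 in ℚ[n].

n^5 − 8n^4 − 48n^3 + 410n^2 + 575n − 5250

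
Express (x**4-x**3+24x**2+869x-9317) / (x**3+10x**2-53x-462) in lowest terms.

Apply the Euclidean algorithm:
  x**4-x**3+24x**2+869x-9317 = (x-11)(x**3+10x**2-53x-462) + (187x**2+748x-14399)
  x**3+10x**2-53x-462 = ((1/187)x+6/187)(187x**2+748x-14399) + (0)
Last nonzero remainder: 187x**2+748x-14399. Dividing through by 187 gives the monic gcd x**2+4x-77.
Cancel x**2+4x-77 from numerator and denominator to get the reduced form.

(x**2-5x+121)/(x+6)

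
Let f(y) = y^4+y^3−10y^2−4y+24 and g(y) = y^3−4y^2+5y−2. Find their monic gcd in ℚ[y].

y−2

Apply the Euclidean algorithm:
  y^4+y^3−10y^2−4y+24 = (y+5)(y^3−4y^2+5y−2) + (5y^2−27y+34)
  y^3−4y^2+5y−2 = ((1/5)y+7/25)(5y^2−27y+34) + ((144/25)y−288/25)
  5y^2−27y+34 = ((125/144)y−425/144)((144/25)y−288/25) + (0)
Last nonzero remainder: (144/25)y−288/25. Dividing through by 144/25 gives the monic gcd y−2.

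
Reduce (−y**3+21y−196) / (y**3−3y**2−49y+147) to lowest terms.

(−y**2+7y−28)/(y**2−10y+21)

Repeated division with remainder:
  −y**3+21y−196 = (−1)(y**3−3y**2−49y+147) + (−3y**2−28y−49)
  y**3−3y**2−49y+147 = (−(1/3)y+37/9)(−3y**2−28y−49) + ((448/9)y+3136/9)
  −3y**2−28y−49 = (−(27/448)y−9/64)((448/9)y+3136/9) + (0)
Last nonzero remainder: (448/9)y+3136/9. Dividing through by 448/9 gives the monic gcd y+7.
Cancel y+7 from numerator and denominator to get the reduced form.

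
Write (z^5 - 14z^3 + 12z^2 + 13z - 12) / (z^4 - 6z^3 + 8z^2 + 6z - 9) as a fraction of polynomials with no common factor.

By polynomial division,
  z^5 - 14z^3 + 12z^2 + 13z - 12 = (z + 6)(z^4 - 6z^3 + 8z^2 + 6z - 9) + (14z^3 - 42z^2 - 14z + 42)
  z^4 - 6z^3 + 8z^2 + 6z - 9 = ((1/14)z - 3/14)(14z^3 - 42z^2 - 14z + 42) + (0)
Last nonzero remainder: 14z^3 - 42z^2 - 14z + 42. Dividing through by 14 gives the monic gcd z^3 - 3z^2 - z + 3.
Cancel z^3 - 3z^2 - z + 3 from numerator and denominator to get the reduced form.

(z^2 + 3z - 4)/(z - 3)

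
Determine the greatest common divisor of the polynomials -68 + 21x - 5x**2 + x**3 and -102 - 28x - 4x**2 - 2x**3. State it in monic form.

Apply the Euclidean algorithm:
  x**3 - 5x**2 + 21x - 68 = (-1/2)(-2x**3 - 4x**2 - 28x - 102) + (-7x**2 + 7x - 119)
  -2x**3 - 4x**2 - 28x - 102 = ((2/7)x + 6/7)(-7x**2 + 7x - 119) + (0)
Last nonzero remainder: -7x**2 + 7x - 119. Dividing through by -7 gives the monic gcd x**2 - x + 17.

17 - x + x**2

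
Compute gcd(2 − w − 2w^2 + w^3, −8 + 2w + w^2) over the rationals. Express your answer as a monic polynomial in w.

−2 + w

Euclidean algorithm in ℚ[w]:
  w^3 − 2w^2 − w + 2 = (w − 4)(w^2 + 2w − 8) + (15w − 30)
  w^2 + 2w − 8 = ((1/15)w + 4/15)(15w − 30) + (0)
Last nonzero remainder: 15w − 30. Dividing through by 15 gives the monic gcd w − 2.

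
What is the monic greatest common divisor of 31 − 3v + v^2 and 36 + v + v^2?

1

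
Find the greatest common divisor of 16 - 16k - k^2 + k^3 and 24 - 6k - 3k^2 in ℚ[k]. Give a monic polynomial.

4 + k

Repeated division with remainder:
  k^3 - k^2 - 16k + 16 = (-(1/3)k + 1)(-3k^2 - 6k + 24) + (-2k - 8)
  -3k^2 - 6k + 24 = ((3/2)k - 3)(-2k - 8) + (0)
Last nonzero remainder: -2k - 8. Dividing through by -2 gives the monic gcd k + 4.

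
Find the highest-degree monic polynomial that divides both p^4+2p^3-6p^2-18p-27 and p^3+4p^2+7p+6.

p^2+2p+3

Euclidean algorithm in ℚ[p]:
  p^4+2p^3-6p^2-18p-27 = (p-2)(p^3+4p^2+7p+6) + (-5p^2-10p-15)
  p^3+4p^2+7p+6 = (-(1/5)p-2/5)(-5p^2-10p-15) + (0)
Last nonzero remainder: -5p^2-10p-15. Dividing through by -5 gives the monic gcd p^2+2p+3.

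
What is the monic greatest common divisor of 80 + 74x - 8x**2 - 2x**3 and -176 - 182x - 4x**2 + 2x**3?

8 + 9x + x**2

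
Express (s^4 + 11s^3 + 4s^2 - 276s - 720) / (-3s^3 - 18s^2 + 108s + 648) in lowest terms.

Apply the Euclidean algorithm:
  s^4 + 11s^3 + 4s^2 - 276s - 720 = (-(1/3)s - 5/3)(-3s^3 - 18s^2 + 108s + 648) + (10s^2 + 120s + 360)
  -3s^3 - 18s^2 + 108s + 648 = (-(3/10)s + 9/5)(10s^2 + 120s + 360) + (0)
Last nonzero remainder: 10s^2 + 120s + 360. Dividing through by 10 gives the monic gcd s^2 + 12s + 36.
Cancel s^2 + 12s + 36 from numerator and denominator to get the reduced form.

(-s^2 + s + 20)/(3s - 18)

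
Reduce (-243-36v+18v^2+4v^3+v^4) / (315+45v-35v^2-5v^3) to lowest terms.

By polynomial division,
  v^4+4v^3+18v^2-36v-243 = (-(1/5)v+3/5)(-5v^3-35v^2+45v+315) + (48v^2-432)
  -5v^3-35v^2+45v+315 = (-(5/48)v-35/48)(48v^2-432) + (0)
Last nonzero remainder: 48v^2-432. Dividing through by 48 gives the monic gcd v^2-9.
Cancel v^2-9 from numerator and denominator to get the reduced form.

(-27-4v-v^2)/(35+5v)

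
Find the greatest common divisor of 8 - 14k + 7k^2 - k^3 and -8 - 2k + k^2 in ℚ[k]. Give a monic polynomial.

-4 + k

Apply the Euclidean algorithm:
  -k^3 + 7k^2 - 14k + 8 = (-k + 5)(k^2 - 2k - 8) + (-12k + 48)
  k^2 - 2k - 8 = (-(1/12)k - 1/6)(-12k + 48) + (0)
Last nonzero remainder: -12k + 48. Dividing through by -12 gives the monic gcd k - 4.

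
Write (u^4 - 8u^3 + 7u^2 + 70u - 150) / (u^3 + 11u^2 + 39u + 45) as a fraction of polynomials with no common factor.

(u^3 - 11u^2 + 40u - 50)/(u^2 + 8u + 15)

Repeated division with remainder:
  u^4 - 8u^3 + 7u^2 + 70u - 150 = (u - 19)(u^3 + 11u^2 + 39u + 45) + (177u^2 + 766u + 705)
  u^3 + 11u^2 + 39u + 45 = ((1/177)u + 1181/31329)(177u^2 + 766u + 705) + ((192400/31329)u + 192400/10443)
  177u^2 + 766u + 705 = ((5545233/192400)u + 1472463/38480)((192400/31329)u + 192400/10443) + (0)
Last nonzero remainder: (192400/31329)u + 192400/10443. Dividing through by 192400/31329 gives the monic gcd u + 3.
Cancel u + 3 from numerator and denominator to get the reduced form.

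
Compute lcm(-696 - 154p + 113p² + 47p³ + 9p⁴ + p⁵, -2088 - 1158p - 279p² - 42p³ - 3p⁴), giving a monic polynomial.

-4176 - 1620p + 524p² + 395p³ + 101p⁴ + 15p⁵ + p⁶

Apply the Euclidean algorithm:
  p⁵ + 9p⁴ + 47p³ + 113p² - 154p - 696 = (-(1/3)p + 5/3)(-3p⁴ - 42p³ - 279p² - 1158p - 2088) + (24p³ + 192p² + 1080p + 2784)
  -3p⁴ - 42p³ - 279p² - 1158p - 2088 = (-(1/8)p - 3/4)(24p³ + 192p² + 1080p + 2784) + (0)
Last nonzero remainder: 24p³ + 192p² + 1080p + 2784. Dividing through by 24 gives the monic gcd p³ + 8p² + 45p + 116.
Then lcm(f, g) = f·g / gcd(f, g); expanding and making the result monic gives the answer.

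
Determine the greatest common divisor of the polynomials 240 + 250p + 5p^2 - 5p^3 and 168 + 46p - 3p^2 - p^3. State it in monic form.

6 + p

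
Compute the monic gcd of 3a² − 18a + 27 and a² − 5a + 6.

Repeated division with remainder:
  3a² − 18a + 27 = (3)(a² − 5a + 6) + (−3a + 9)
  a² − 5a + 6 = (−(1/3)a + 2/3)(−3a + 9) + (0)
Last nonzero remainder: −3a + 9. Dividing through by −3 gives the monic gcd a − 3.

a − 3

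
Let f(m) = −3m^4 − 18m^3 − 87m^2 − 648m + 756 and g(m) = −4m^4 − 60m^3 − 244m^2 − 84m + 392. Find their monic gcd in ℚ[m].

m^2 + 6m − 7

Euclidean algorithm in ℚ[m]:
  −3m^4 − 18m^3 − 87m^2 − 648m + 756 = (3/4)(−4m^4 − 60m^3 − 244m^2 − 84m + 392) + (27m^3 + 96m^2 − 585m + 462)
  −4m^4 − 60m^3 − 244m^2 − 84m + 392 = (−(4/27)m − 412/243)(27m^3 + 96m^2 − 585m + 462) + (−(13600/81)m^2 − (27200/27)m + 95200/81)
  27m^3 + 96m^2 − 585m + 462 = (−(2187/13600)m + 2673/6800)(−(13600/81)m^2 − (27200/27)m + 95200/81) + (0)
Last nonzero remainder: −(13600/81)m^2 − (27200/27)m + 95200/81. Dividing through by −13600/81 gives the monic gcd m^2 + 6m − 7.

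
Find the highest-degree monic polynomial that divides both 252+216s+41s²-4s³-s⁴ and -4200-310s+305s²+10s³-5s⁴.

By polynomial division,
  -s⁴-4s³+41s²+216s+252 = (1/5)(-5s⁴+10s³+305s²-310s-4200) + (-6s³-20s²+278s+1092)
  -5s⁴+10s³+305s²-310s-4200 = ((5/6)s-40/9)(-6s³-20s²+278s+1092) + (-(140/9)s²+(140/9)s+1960/3)
  -6s³-20s²+278s+1092 = ((27/70)s+117/70)(-(140/9)s²+(140/9)s+1960/3) + (0)
Last nonzero remainder: -(140/9)s²+(140/9)s+1960/3. Dividing through by -140/9 gives the monic gcd s²-s-42.

-42-s+s²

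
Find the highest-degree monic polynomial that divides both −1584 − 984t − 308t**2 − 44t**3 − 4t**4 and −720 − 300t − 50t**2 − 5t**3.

36 + 6t + t**2

By polynomial division,
  −4t**4 − 44t**3 − 308t**2 − 984t − 1584 = ((4/5)t + 4/5)(−5t**3 − 50t**2 − 300t − 720) + (−28t**2 − 168t − 1008)
  −5t**3 − 50t**2 − 300t − 720 = ((5/28)t + 5/7)(−28t**2 − 168t − 1008) + (0)
Last nonzero remainder: −28t**2 − 168t − 1008. Dividing through by −28 gives the monic gcd t**2 + 6t + 36.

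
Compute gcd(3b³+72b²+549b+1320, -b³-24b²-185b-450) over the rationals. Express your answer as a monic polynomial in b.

Repeated division with remainder:
  3b³+72b²+549b+1320 = (-3)(-b³-24b²-185b-450) + (-6b-30)
  -b³-24b²-185b-450 = ((1/6)b²+(19/6)b+15)(-6b-30) + (0)
Last nonzero remainder: -6b-30. Dividing through by -6 gives the monic gcd b+5.

b+5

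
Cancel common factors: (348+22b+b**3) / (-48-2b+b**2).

(58-6b+b**2)/(-8+b)

By polynomial division,
  b**3+22b+348 = (b+2)(b**2-2b-48) + (74b+444)
  b**2-2b-48 = ((1/74)b-4/37)(74b+444) + (0)
Last nonzero remainder: 74b+444. Dividing through by 74 gives the monic gcd b+6.
Cancel b+6 from numerator and denominator to get the reduced form.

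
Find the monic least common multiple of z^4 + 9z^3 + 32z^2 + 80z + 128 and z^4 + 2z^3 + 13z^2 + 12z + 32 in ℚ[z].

z^6 + 10z^5 + 45z^4 + 148z^3 + 336z^2 + 448z + 512

Apply the Euclidean algorithm:
  z^4 + 9z^3 + 32z^2 + 80z + 128 = (z^4 + 2z^3 + 13z^2 + 12z + 32) + (7z^3 + 19z^2 + 68z + 96)
  z^4 + 2z^3 + 13z^2 + 12z + 32 = ((1/7)z - 5/49)(7z^3 + 19z^2 + 68z + 96) + ((256/49)z^2 + (256/49)z + 2048/49)
  7z^3 + 19z^2 + 68z + 96 = ((343/256)z + 147/64)((256/49)z^2 + (256/49)z + 2048/49) + (0)
Last nonzero remainder: (256/49)z^2 + (256/49)z + 2048/49. Dividing through by 256/49 gives the monic gcd z^2 + z + 8.
Then lcm(f, g) = f·g / gcd(f, g); expanding and making the result monic gives the answer.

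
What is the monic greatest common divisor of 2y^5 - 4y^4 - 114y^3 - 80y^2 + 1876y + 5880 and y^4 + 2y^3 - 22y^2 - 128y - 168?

y^3 - 22y - 84

Repeated division with remainder:
  2y^5 - 4y^4 - 114y^3 - 80y^2 + 1876y + 5880 = (2y - 8)(y^4 + 2y^3 - 22y^2 - 128y - 168) + (-54y^3 + 1188y + 4536)
  y^4 + 2y^3 - 22y^2 - 128y - 168 = (-(1/54)y - 1/27)(-54y^3 + 1188y + 4536) + (0)
Last nonzero remainder: -54y^3 + 1188y + 4536. Dividing through by -54 gives the monic gcd y^3 - 22y - 84.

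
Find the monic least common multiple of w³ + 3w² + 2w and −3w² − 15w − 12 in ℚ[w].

Apply the Euclidean algorithm:
  w³ + 3w² + 2w = (−(1/3)w + 2/3)(−3w² − 15w − 12) + (8w + 8)
  −3w² − 15w − 12 = (−(3/8)w − 3/2)(8w + 8) + (0)
Last nonzero remainder: 8w + 8. Dividing through by 8 gives the monic gcd w + 1.
Then lcm(f, g) = f·g / gcd(f, g); expanding and making the result monic gives the answer.

w⁴ + 7w³ + 14w² + 8w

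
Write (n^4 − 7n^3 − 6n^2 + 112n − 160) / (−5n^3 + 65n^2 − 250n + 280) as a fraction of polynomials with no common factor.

Repeated division with remainder:
  n^4 − 7n^3 − 6n^2 + 112n − 160 = (−(1/5)n − 6/5)(−5n^3 + 65n^2 − 250n + 280) + (22n^2 − 132n + 176)
  −5n^3 + 65n^2 − 250n + 280 = (−(5/22)n + 35/22)(22n^2 − 132n + 176) + (0)
Last nonzero remainder: 22n^2 − 132n + 176. Dividing through by 22 gives the monic gcd n^2 − 6n + 8.
Cancel n^2 − 6n + 8 from numerator and denominator to get the reduced form.

(−n^2 + n + 20)/(5n − 35)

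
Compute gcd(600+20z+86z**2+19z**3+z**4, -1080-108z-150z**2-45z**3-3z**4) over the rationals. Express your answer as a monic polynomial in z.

60-4z+9z**2+z**3

Apply the Euclidean algorithm:
  z**4+19z**3+86z**2+20z+600 = (-1/3)(-3z**4-45z**3-150z**2-108z-1080) + (4z**3+36z**2-16z+240)
  -3z**4-45z**3-150z**2-108z-1080 = (-(3/4)z-9/2)(4z**3+36z**2-16z+240) + (0)
Last nonzero remainder: 4z**3+36z**2-16z+240. Dividing through by 4 gives the monic gcd z**3+9z**2-4z+60.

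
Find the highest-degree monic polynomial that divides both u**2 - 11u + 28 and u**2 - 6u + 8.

By polynomial division,
  u**2 - 11u + 28 = (u**2 - 6u + 8) + (-5u + 20)
  u**2 - 6u + 8 = (-(1/5)u + 2/5)(-5u + 20) + (0)
Last nonzero remainder: -5u + 20. Dividing through by -5 gives the monic gcd u - 4.

u - 4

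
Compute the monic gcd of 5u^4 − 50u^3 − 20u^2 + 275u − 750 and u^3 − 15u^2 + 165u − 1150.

u − 10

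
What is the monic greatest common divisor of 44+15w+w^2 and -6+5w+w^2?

Euclidean algorithm in ℚ[w]:
  w^2+15w+44 = (w^2+5w-6) + (10w+50)
  w^2+5w-6 = ((1/10)w)(10w+50) + (-6)
  10w+50 = (-(5/3)w-25/3)(-6) + (0)
The last nonzero remainder is the constant -6, so the polynomials are coprime and gcd = 1.

1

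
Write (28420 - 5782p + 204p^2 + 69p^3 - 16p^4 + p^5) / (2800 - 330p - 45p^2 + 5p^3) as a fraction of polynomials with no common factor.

Euclidean algorithm in ℚ[p]:
  p^5 - 16p^4 + 69p^3 + 204p^2 - 5782p + 28420 = ((1/5)p^2 - (7/5)p + 72/5)(5p^3 - 45p^2 - 330p + 2800) + (-170p^2 + 2890p - 11900)
  5p^3 - 45p^2 - 330p + 2800 = (-(1/34)p - 4/17)(-170p^2 + 2890p - 11900) + (0)
Last nonzero remainder: -170p^2 + 2890p - 11900. Dividing through by -170 gives the monic gcd p^2 - 17p + 70.
Cancel p^2 - 17p + 70 from numerator and denominator to get the reduced form.

(406 + 16p + p^2 + p^3)/(40 + 5p)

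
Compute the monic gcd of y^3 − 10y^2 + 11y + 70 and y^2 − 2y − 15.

y − 5

Apply the Euclidean algorithm:
  y^3 − 10y^2 + 11y + 70 = (y − 8)(y^2 − 2y − 15) + (10y − 50)
  y^2 − 2y − 15 = ((1/10)y + 3/10)(10y − 50) + (0)
Last nonzero remainder: 10y − 50. Dividing through by 10 gives the monic gcd y − 5.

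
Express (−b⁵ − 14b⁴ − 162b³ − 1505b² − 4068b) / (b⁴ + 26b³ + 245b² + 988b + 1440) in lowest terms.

(−b³ − b² − 113b)/(b² + 13b + 40)

By polynomial division,
  −b⁵ − 14b⁴ − 162b³ − 1505b² − 4068b = (−b + 12)(b⁴ + 26b³ + 245b² + 988b + 1440) + (−229b³ − 3457b² − 14484b − 17280)
  b⁴ + 26b³ + 245b² + 988b + 1440 = (−(1/229)b − 2497/52441)(−229b³ − 3457b² − 14484b − 17280) + ((899080/52441)b² + (11688040/52441)b + 32366880/52441)
  −229b³ − 3457b² − 14484b − 17280 = (−(12008989/899080)b − 629292/22477)((899080/52441)b² + (11688040/52441)b + 32366880/52441) + (0)
Last nonzero remainder: (899080/52441)b² + (11688040/52441)b + 32366880/52441. Dividing through by 899080/52441 gives the monic gcd b² + 13b + 36.
Cancel b² + 13b + 36 from numerator and denominator to get the reduced form.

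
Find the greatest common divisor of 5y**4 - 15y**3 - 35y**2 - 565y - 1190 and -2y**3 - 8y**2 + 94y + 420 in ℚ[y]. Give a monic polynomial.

Repeated division with remainder:
  5y**4 - 15y**3 - 35y**2 - 565y - 1190 = (-(5/2)y + 35/2)(-2y**3 - 8y**2 + 94y + 420) + (340y**2 - 1160y - 8540)
  -2y**3 - 8y**2 + 94y + 420 = (-(1/170)y - 63/1445)(340y**2 - 1160y - 8540) + (-(1968/289)y + 13776/289)
  340y**2 - 1160y - 8540 = (-(24565/492)y - 88145/492)(-(1968/289)y + 13776/289) + (0)
Last nonzero remainder: -(1968/289)y + 13776/289. Dividing through by -1968/289 gives the monic gcd y - 7.

y - 7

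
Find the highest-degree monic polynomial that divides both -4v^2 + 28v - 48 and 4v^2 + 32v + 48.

Repeated division with remainder:
  -4v^2 + 28v - 48 = (-1)(4v^2 + 32v + 48) + (60v)
  4v^2 + 32v + 48 = ((1/15)v + 8/15)(60v) + (48)
  60v = ((5/4)v)(48) + (0)
The last nonzero remainder is the constant 48, so the polynomials are coprime and gcd = 1.

1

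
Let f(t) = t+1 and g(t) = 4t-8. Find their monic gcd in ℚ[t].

Apply the Euclidean algorithm:
  t+1 = (1/4)(4t-8) + (3)
  4t-8 = ((4/3)t-8/3)(3) + (0)
The last nonzero remainder is the constant 3, so the polynomials are coprime and gcd = 1.

1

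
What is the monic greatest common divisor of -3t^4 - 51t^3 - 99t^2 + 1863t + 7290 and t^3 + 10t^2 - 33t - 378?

t^2 + 3t - 54

Euclidean algorithm in ℚ[t]:
  -3t^4 - 51t^3 - 99t^2 + 1863t + 7290 = (-3t - 21)(t^3 + 10t^2 - 33t - 378) + (12t^2 + 36t - 648)
  t^3 + 10t^2 - 33t - 378 = ((1/12)t + 7/12)(12t^2 + 36t - 648) + (0)
Last nonzero remainder: 12t^2 + 36t - 648. Dividing through by 12 gives the monic gcd t^2 + 3t - 54.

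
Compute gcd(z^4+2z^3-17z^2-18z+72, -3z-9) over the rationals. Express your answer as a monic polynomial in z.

z+3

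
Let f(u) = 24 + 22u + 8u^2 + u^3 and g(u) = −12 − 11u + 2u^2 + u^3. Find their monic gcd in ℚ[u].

Apply the Euclidean algorithm:
  u^3 + 8u^2 + 22u + 24 = (u^3 + 2u^2 − 11u − 12) + (6u^2 + 33u + 36)
  u^3 + 2u^2 − 11u − 12 = ((1/6)u − 7/12)(6u^2 + 33u + 36) + ((9/4)u + 9)
  6u^2 + 33u + 36 = ((8/3)u + 4)((9/4)u + 9) + (0)
Last nonzero remainder: (9/4)u + 9. Dividing through by 9/4 gives the monic gcd u + 4.

4 + u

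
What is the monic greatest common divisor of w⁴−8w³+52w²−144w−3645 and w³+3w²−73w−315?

Apply the Euclidean algorithm:
  w⁴−8w³+52w²−144w−3645 = (w−11)(w³+3w²−73w−315) + (158w²−632w−7110)
  w³+3w²−73w−315 = ((1/158)w+7/158)(158w²−632w−7110) + (0)
Last nonzero remainder: 158w²−632w−7110. Dividing through by 158 gives the monic gcd w²−4w−45.

w²−4w−45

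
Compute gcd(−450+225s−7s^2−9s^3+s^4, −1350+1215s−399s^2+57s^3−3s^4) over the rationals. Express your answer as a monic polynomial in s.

By polynomial division,
  s^4−9s^3−7s^2+225s−450 = (−1/3)(−3s^4+57s^3−399s^2+1215s−1350) + (10s^3−140s^2+630s−900)
  −3s^4+57s^3−399s^2+1215s−1350 = (−(3/10)s+3/2)(10s^3−140s^2+630s−900) + (0)
Last nonzero remainder: 10s^3−140s^2+630s−900. Dividing through by 10 gives the monic gcd s^3−14s^2+63s−90.

−90+63s−14s^2+s^3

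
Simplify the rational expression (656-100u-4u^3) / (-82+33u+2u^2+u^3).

(16-4u)/(-2+u)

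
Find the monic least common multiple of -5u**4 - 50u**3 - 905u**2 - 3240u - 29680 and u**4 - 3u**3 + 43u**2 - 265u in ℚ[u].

u**6 + 5u**5 + 131u**4 - 257u**3 + 2696u**2 - 29680u

Apply the Euclidean algorithm:
  -5u**4 - 50u**3 - 905u**2 - 3240u - 29680 = (-5)(u**4 - 3u**3 + 43u**2 - 265u) + (-65u**3 - 690u**2 - 4565u - 29680)
  u**4 - 3u**3 + 43u**2 - 265u = (-(1/65)u + 177/845)(-65u**3 - 690u**2 - 4565u - 29680) + ((19824/169)u**2 + (39648/169)u + 1050672/169)
  -65u**3 - 690u**2 - 4565u - 29680 = (-(10985/19824)u - 845/177)((19824/169)u**2 + (39648/169)u + 1050672/169) + (0)
Last nonzero remainder: (19824/169)u**2 + (39648/169)u + 1050672/169. Dividing through by 19824/169 gives the monic gcd u**2 + 2u + 53.
Then lcm(f, g) = f·g / gcd(f, g); expanding and making the result monic gives the answer.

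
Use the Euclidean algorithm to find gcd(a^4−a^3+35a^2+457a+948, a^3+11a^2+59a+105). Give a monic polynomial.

Repeated division with remainder:
  a^4−a^3+35a^2+457a+948 = (a−12)(a^3+11a^2+59a+105) + (108a^2+1060a+2208)
  a^3+11a^2+59a+105 = ((1/108)a+8/729)(108a^2+1060a+2208) + ((19627/729)a+19627/243)
  108a^2+1060a+2208 = ((78732/19627)a+536544/19627)((19627/729)a+19627/243) + (0)
Last nonzero remainder: (19627/729)a+19627/243. Dividing through by 19627/729 gives the monic gcd a+3.

a+3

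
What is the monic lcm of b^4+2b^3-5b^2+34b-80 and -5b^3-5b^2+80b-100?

b^5-9b^3+44b^2-148b+160

Apply the Euclidean algorithm:
  b^4+2b^3-5b^2+34b-80 = (-(1/5)b-1/5)(-5b^3-5b^2+80b-100) + (10b^2+30b-100)
  -5b^3-5b^2+80b-100 = (-(1/2)b+1)(10b^2+30b-100) + (0)
Last nonzero remainder: 10b^2+30b-100. Dividing through by 10 gives the monic gcd b^2+3b-10.
Then lcm(f, g) = f·g / gcd(f, g); expanding and making the result monic gives the answer.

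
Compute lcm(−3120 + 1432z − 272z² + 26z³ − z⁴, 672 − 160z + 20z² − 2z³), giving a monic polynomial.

Euclidean algorithm in ℚ[z]:
  −z⁴ + 26z³ − 272z² + 1432z − 3120 = ((1/2)z − 8)(−2z³ + 20z² − 160z + 672) + (−32z² − 184z + 2256)
  −2z³ + 20z² − 160z + 672 = ((1/16)z − 63/64)(−32z² − 184z + 2256) + (−(3857/8)z + 11571/4)
  −32z² − 184z + 2256 = ((256/3857)z + 3008/3857)(−(3857/8)z + 11571/4) + (0)
Last nonzero remainder: −(3857/8)z + 11571/4. Dividing through by −3857/8 gives the monic gcd z − 6.
Then lcm(f, g) = f·g / gcd(f, g); expanding and making the result monic gives the answer.

174720 − 92672z + 24080z² − 3976z³ + 432z⁴ − 30z⁵ + z⁶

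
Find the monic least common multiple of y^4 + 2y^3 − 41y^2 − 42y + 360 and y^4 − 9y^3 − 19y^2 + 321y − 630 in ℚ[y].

y^5 − 5y^4 − 55y^3 + 245y^2 + 654y − 2520

Repeated division with remainder:
  y^4 + 2y^3 − 41y^2 − 42y + 360 = (y^4 − 9y^3 − 19y^2 + 321y − 630) + (11y^3 − 22y^2 − 363y + 990)
  y^4 − 9y^3 − 19y^2 + 321y − 630 = ((1/11)y − 7/11)(11y^3 − 22y^2 − 363y + 990) + (0)
Last nonzero remainder: 11y^3 − 22y^2 − 363y + 990. Dividing through by 11 gives the monic gcd y^3 − 2y^2 − 33y + 90.
Then lcm(f, g) = f·g / gcd(f, g); expanding and making the result monic gives the answer.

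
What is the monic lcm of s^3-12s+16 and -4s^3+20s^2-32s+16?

s^4-s^3-12s^2+28s-16

Euclidean algorithm in ℚ[s]:
  s^3-12s+16 = (-1/4)(-4s^3+20s^2-32s+16) + (5s^2-20s+20)
  -4s^3+20s^2-32s+16 = (-(4/5)s+4/5)(5s^2-20s+20) + (0)
Last nonzero remainder: 5s^2-20s+20. Dividing through by 5 gives the monic gcd s^2-4s+4.
Then lcm(f, g) = f·g / gcd(f, g); expanding and making the result monic gives the answer.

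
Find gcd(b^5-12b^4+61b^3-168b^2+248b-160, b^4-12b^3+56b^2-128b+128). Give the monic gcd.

Euclidean algorithm in ℚ[b]:
  b^5-12b^4+61b^3-168b^2+248b-160 = (b)(b^4-12b^3+56b^2-128b+128) + (5b^3-40b^2+120b-160)
  b^4-12b^3+56b^2-128b+128 = ((1/5)b-4/5)(5b^3-40b^2+120b-160) + (0)
Last nonzero remainder: 5b^3-40b^2+120b-160. Dividing through by 5 gives the monic gcd b^3-8b^2+24b-32.

b^3-8b^2+24b-32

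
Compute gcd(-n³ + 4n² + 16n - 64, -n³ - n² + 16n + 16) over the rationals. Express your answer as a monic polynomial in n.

Apply the Euclidean algorithm:
  -n³ + 4n² + 16n - 64 = (-n³ - n² + 16n + 16) + (5n² - 80)
  -n³ - n² + 16n + 16 = (-(1/5)n - 1/5)(5n² - 80) + (0)
Last nonzero remainder: 5n² - 80. Dividing through by 5 gives the monic gcd n² - 16.

n² - 16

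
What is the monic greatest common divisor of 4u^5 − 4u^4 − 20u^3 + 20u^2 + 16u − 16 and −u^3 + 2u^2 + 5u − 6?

u^2 + u − 2

Repeated division with remainder:
  4u^5 − 4u^4 − 20u^3 + 20u^2 + 16u − 16 = (−4u^2 − 4u − 8)(−u^3 + 2u^2 + 5u − 6) + (32u^2 + 32u − 64)
  −u^3 + 2u^2 + 5u − 6 = (−(1/32)u + 3/32)(32u^2 + 32u − 64) + (0)
Last nonzero remainder: 32u^2 + 32u − 64. Dividing through by 32 gives the monic gcd u^2 + u − 2.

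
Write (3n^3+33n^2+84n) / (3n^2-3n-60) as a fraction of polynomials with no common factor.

(n^2+7n)/(n-5)

By polynomial division,
  3n^3+33n^2+84n = (n+12)(3n^2-3n-60) + (180n+720)
  3n^2-3n-60 = ((1/60)n-1/12)(180n+720) + (0)
Last nonzero remainder: 180n+720. Dividing through by 180 gives the monic gcd n+4.
Cancel n+4 from numerator and denominator to get the reduced form.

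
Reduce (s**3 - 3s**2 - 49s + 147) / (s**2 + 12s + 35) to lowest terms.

Repeated division with remainder:
  s**3 - 3s**2 - 49s + 147 = (s - 15)(s**2 + 12s + 35) + (96s + 672)
  s**2 + 12s + 35 = ((1/96)s + 5/96)(96s + 672) + (0)
Last nonzero remainder: 96s + 672. Dividing through by 96 gives the monic gcd s + 7.
Cancel s + 7 from numerator and denominator to get the reduced form.

(s**2 - 10s + 21)/(s + 5)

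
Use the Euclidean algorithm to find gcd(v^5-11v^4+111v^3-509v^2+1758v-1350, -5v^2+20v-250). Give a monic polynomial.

v^2-4v+50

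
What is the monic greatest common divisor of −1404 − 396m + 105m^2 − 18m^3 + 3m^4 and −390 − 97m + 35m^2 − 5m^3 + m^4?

Euclidean algorithm in ℚ[m]:
  3m^4 − 18m^3 + 105m^2 − 396m − 1404 = (3)(m^4 − 5m^3 + 35m^2 − 97m − 390) + (−3m^3 − 105m − 234)
  m^4 − 5m^3 + 35m^2 − 97m − 390 = (−(1/3)m + 5/3)(−3m^3 − 105m − 234) + (0)
Last nonzero remainder: −3m^3 − 105m − 234. Dividing through by −3 gives the monic gcd m^3 + 35m + 78.

78 + 35m + m^3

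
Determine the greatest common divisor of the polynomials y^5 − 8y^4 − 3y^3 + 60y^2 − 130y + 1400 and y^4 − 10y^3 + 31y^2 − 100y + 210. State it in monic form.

y^3 − 7y^2 + 10y − 70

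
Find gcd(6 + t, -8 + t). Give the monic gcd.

Repeated division with remainder:
  t + 6 = (t - 8) + (14)
  t - 8 = ((1/14)t - 4/7)(14) + (0)
The last nonzero remainder is the constant 14, so the polynomials are coprime and gcd = 1.

1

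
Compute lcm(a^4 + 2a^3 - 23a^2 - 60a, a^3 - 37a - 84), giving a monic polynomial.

Apply the Euclidean algorithm:
  a^4 + 2a^3 - 23a^2 - 60a = (a + 2)(a^3 - 37a - 84) + (14a^2 + 98a + 168)
  a^3 - 37a - 84 = ((1/14)a - 1/2)(14a^2 + 98a + 168) + (0)
Last nonzero remainder: 14a^2 + 98a + 168. Dividing through by 14 gives the monic gcd a^2 + 7a + 12.
Then lcm(f, g) = f·g / gcd(f, g); expanding and making the result monic gives the answer.

a^5 - 5a^4 - 37a^3 + 101a^2 + 420a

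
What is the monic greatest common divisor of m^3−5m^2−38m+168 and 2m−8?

Repeated division with remainder:
  m^3−5m^2−38m+168 = ((1/2)m^2−(1/2)m−21)(2m−8) + (0)
Last nonzero remainder: 2m−8. Dividing through by 2 gives the monic gcd m−4.

m−4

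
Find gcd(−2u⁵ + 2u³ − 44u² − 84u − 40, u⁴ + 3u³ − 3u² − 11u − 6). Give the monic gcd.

u² + 2u + 1

Repeated division with remainder:
  −2u⁵ + 2u³ − 44u² − 84u − 40 = (−2u + 6)(u⁴ + 3u³ − 3u² − 11u − 6) + (−22u³ − 48u² − 30u − 4)
  u⁴ + 3u³ − 3u² − 11u − 6 = (−(1/22)u − 9/242)(−22u³ − 48u² − 30u − 4) + (−(744/121)u² − (1488/121)u − 744/121)
  −22u³ − 48u² − 30u − 4 = ((1331/372)u + 121/186)(−(744/121)u² − (1488/121)u − 744/121) + (0)
Last nonzero remainder: −(744/121)u² − (1488/121)u − 744/121. Dividing through by −744/121 gives the monic gcd u² + 2u + 1.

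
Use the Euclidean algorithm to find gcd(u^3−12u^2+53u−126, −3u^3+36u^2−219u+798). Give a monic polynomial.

Repeated division with remainder:
  u^3−12u^2+53u−126 = (−1/3)(−3u^3+36u^2−219u+798) + (−20u+140)
  −3u^3+36u^2−219u+798 = ((3/20)u^2−(3/4)u+57/10)(−20u+140) + (0)
Last nonzero remainder: −20u+140. Dividing through by −20 gives the monic gcd u−7.

u−7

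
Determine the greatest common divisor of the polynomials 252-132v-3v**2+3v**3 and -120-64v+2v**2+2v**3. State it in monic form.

-6+v

Repeated division with remainder:
  3v**3-3v**2-132v+252 = (3/2)(2v**3+2v**2-64v-120) + (-6v**2-36v+432)
  2v**3+2v**2-64v-120 = (-(1/3)v+5/3)(-6v**2-36v+432) + (140v-840)
  -6v**2-36v+432 = (-(3/70)v-18/35)(140v-840) + (0)
Last nonzero remainder: 140v-840. Dividing through by 140 gives the monic gcd v-6.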